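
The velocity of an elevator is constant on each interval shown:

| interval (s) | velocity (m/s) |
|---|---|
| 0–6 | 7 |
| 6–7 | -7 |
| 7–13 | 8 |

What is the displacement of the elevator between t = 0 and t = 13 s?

83 m

Net displacement equals the area under the velocity-time graph (areas below the axis count negative).
0–6 s: 7 × 6 = 42 m
6–7 s: -7 × 1 = -7 m
7–13 s: 8 × 6 = 48 m
Net displacement = 83 m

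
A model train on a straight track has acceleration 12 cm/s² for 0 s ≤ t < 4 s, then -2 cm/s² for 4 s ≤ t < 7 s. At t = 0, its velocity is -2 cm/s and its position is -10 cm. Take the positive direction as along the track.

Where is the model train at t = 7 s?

On each constant-a segment, Δv = aΔt and Δx = v₀Δt + ½aΔt²; chain segment to segment.
0–4 s: v starts -2 cm/s; Δx = -2·4 + ½·12·4² = 88 cm; v ends 46 cm/s.
4–7 s: v starts 46 cm/s; Δx = 46·3 + ½·-2·3² = 129 cm; v ends 40 cm/s.
x(7) = -10 + Σ Δx = 207 cm.

207 cm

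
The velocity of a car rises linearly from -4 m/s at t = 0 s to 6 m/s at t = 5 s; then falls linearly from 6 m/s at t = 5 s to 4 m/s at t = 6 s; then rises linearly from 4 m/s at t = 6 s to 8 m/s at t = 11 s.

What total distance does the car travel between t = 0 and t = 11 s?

48 m

Total distance travelled is ∫|v| dt — sum the magnitudes of each area piece.
0–5 s: v = 0 at t = 2 s; triangle areas 4 + 9 = 13 m
5–6 s: |½(6 + 4)(1)| = 5 m
6–11 s: |½(4 + 8)(5)| = 30 m
Total distance = 48 m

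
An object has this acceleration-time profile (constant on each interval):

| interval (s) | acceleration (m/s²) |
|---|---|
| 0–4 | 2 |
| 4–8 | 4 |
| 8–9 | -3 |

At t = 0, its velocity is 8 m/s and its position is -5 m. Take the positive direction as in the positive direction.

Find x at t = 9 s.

169.5 m

On each constant-a segment, Δv = aΔt and Δx = v₀Δt + ½aΔt²; chain segment to segment.
0–4 s: v starts 8 m/s; Δx = 8·4 + ½·2·4² = 48 m; v ends 16 m/s.
4–8 s: v starts 16 m/s; Δx = 16·4 + ½·4·4² = 96 m; v ends 32 m/s.
8–9 s: v starts 32 m/s; Δx = 32·1 + ½·-3·1² = 30.5 m; v ends 29 m/s.
x(9) = -5 + Σ Δx = 169.5 m.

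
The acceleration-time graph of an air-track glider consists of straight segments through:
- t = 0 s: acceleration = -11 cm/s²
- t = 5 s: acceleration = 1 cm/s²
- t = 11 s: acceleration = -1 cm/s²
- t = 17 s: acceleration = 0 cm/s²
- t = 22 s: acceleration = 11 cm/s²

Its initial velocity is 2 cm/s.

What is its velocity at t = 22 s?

1.5 cm/s

Δv equals the area under the a-t graph; then v = v₀ + Δv.
0–5 s: ½(-11 + 1)(5) = -25 cm/s
5–11 s: ½(1 + -1)(6) = 0 cm/s
11–17 s: ½(-1 + 0)(6) = -3 cm/s
17–22 s: ½(0 + 11)(5) = 27.5 cm/s
Δv = -0.5 cm/s, so v(22) = 2 + (-0.5) = 1.5 cm/s.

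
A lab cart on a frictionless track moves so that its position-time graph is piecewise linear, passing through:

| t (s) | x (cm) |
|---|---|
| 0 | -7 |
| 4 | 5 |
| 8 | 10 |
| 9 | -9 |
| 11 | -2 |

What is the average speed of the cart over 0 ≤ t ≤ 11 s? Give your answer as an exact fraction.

Average speed = (total path length)/(elapsed time); on a piecewise-linear x-t graph the path length is Σ|Δx|.
0–4 s: |Δx| = |5 − -7| = 12 cm
4–8 s: |Δx| = |10 − 5| = 5 cm
8–9 s: |Δx| = |-9 − 10| = 19 cm
9–11 s: |Δx| = |-2 − -9| = 7 cm
Total path = 43 cm; average speed = 43/11 = 43/11 cm/s.

43/11 cm/s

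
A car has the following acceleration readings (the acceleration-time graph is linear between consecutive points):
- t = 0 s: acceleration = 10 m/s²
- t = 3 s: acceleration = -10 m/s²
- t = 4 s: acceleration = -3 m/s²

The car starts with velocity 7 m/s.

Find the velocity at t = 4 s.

Δv equals the area under the a-t graph; then v = v₀ + Δv.
0–3 s: ½(10 + -10)(3) = 0 m/s
3–4 s: ½(-10 + -3)(1) = -6.5 m/s
Δv = -6.5 m/s, so v(4) = 7 + (-6.5) = 0.5 m/s.

0.5 m/s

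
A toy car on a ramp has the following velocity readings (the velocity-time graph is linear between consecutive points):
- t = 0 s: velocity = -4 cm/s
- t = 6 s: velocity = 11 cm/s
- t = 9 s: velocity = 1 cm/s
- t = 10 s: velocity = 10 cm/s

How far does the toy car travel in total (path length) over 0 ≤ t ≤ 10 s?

50.9 cm

Total distance travelled is ∫|v| dt — sum the magnitudes of each area piece.
0–6 s: v = 0 at t = 1.6 s; triangle areas 3.2 + 24.2 = 27.4 cm
6–9 s: |½(11 + 1)(3)| = 18 cm
9–10 s: |½(1 + 10)(1)| = 5.5 cm
Total distance = 50.9 cm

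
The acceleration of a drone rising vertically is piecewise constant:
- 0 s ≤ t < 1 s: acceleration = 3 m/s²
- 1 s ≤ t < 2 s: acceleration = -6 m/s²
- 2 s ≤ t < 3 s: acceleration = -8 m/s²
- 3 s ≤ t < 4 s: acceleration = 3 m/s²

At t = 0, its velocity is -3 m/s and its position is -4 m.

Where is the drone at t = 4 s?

-31 m

On each constant-a segment, Δv = aΔt and Δx = v₀Δt + ½aΔt²; chain segment to segment.
0–1 s: v starts -3 m/s; Δx = -3·1 + ½·3·1² = -1.5 m; v ends 0 m/s.
1–2 s: v starts 0 m/s; Δx = 0·1 + ½·-6·1² = -3 m; v ends -6 m/s.
2–3 s: v starts -6 m/s; Δx = -6·1 + ½·-8·1² = -10 m; v ends -14 m/s.
3–4 s: v starts -14 m/s; Δx = -14·1 + ½·3·1² = -12.5 m; v ends -11 m/s.
x(4) = -4 + Σ Δx = -31 m.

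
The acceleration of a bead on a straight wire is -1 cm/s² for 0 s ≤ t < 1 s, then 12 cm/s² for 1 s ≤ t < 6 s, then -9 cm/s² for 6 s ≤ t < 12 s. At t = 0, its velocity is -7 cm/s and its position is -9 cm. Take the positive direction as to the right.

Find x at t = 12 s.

243.5 cm

On each constant-a segment, Δv = aΔt and Δx = v₀Δt + ½aΔt²; chain segment to segment.
0–1 s: v starts -7 cm/s; Δx = -7·1 + ½·-1·1² = -7.5 cm; v ends -8 cm/s.
1–6 s: v starts -8 cm/s; Δx = -8·5 + ½·12·5² = 110 cm; v ends 52 cm/s.
6–12 s: v starts 52 cm/s; Δx = 52·6 + ½·-9·6² = 150 cm; v ends -2 cm/s.
x(12) = -9 + Σ Δx = 243.5 cm.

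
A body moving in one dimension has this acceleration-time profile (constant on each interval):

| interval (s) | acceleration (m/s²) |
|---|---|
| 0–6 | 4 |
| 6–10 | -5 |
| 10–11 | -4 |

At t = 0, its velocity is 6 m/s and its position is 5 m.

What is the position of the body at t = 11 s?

201 m

On each constant-a segment, Δv = aΔt and Δx = v₀Δt + ½aΔt²; chain segment to segment.
0–6 s: v starts 6 m/s; Δx = 6·6 + ½·4·6² = 108 m; v ends 30 m/s.
6–10 s: v starts 30 m/s; Δx = 30·4 + ½·-5·4² = 80 m; v ends 10 m/s.
10–11 s: v starts 10 m/s; Δx = 10·1 + ½·-4·1² = 8 m; v ends 6 m/s.
x(11) = 5 + Σ Δx = 201 m.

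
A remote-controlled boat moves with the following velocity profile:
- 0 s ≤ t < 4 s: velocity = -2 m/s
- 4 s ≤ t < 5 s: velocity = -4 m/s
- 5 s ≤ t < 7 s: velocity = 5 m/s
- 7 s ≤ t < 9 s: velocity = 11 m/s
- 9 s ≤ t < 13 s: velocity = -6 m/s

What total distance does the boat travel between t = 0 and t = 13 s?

68 m

Distance (not displacement) is the total path length: add the absolute areas under v-t.
0–4 s: |-2| × 4 = 8 m
4–5 s: |-4| × 1 = 4 m
5–7 s: |5| × 2 = 10 m
7–9 s: |11| × 2 = 22 m
9–13 s: |-6| × 4 = 24 m
Total distance = 68 m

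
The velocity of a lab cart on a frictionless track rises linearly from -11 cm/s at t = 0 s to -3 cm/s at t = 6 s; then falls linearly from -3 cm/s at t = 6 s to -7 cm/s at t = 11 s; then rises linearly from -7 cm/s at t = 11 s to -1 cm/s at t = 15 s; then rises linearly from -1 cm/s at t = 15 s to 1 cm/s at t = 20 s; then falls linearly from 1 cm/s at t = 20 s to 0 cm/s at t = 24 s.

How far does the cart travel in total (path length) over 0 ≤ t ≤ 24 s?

Distance (not displacement) is the total path length: add the absolute areas under v-t.
0–6 s: |½(-11 + -3)(6)| = 42 cm
6–11 s: |½(-3 + -7)(5)| = 25 cm
11–15 s: |½(-7 + -1)(4)| = 16 cm
15–20 s: v = 0 at t = 17.5 s; triangle areas 1.25 + 1.25 = 2.5 cm
20–24 s: |½(1 + 0)(4)| = 2 cm
Total distance = 87.5 cm

87.5 cm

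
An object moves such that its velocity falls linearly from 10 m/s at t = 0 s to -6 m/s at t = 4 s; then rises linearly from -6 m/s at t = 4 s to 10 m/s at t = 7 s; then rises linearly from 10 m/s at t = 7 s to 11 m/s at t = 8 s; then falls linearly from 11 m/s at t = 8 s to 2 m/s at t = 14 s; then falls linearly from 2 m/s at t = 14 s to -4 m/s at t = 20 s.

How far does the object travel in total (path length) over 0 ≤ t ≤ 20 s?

89.25 m

Distance (not displacement) is the total path length: add the absolute areas under v-t.
0–4 s: v = 0 at t = 2.5 s; triangle areas 12.5 + 4.5 = 17 m
4–7 s: v = 0 at t = 5.125 s; triangle areas 3.375 + 9.375 = 12.75 m
7–8 s: |½(10 + 11)(1)| = 10.5 m
8–14 s: |½(11 + 2)(6)| = 39 m
14–20 s: v = 0 at t = 16 s; triangle areas 2 + 8 = 10 m
Total distance = 89.25 m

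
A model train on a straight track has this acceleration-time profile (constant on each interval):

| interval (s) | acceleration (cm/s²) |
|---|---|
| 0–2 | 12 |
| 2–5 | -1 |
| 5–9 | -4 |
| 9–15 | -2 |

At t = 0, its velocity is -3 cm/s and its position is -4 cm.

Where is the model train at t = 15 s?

On each constant-a segment, Δv = aΔt and Δx = v₀Δt + ½aΔt²; chain segment to segment.
0–2 s: v starts -3 cm/s; Δx = -3·2 + ½·12·2² = 18 cm; v ends 21 cm/s.
2–5 s: v starts 21 cm/s; Δx = 21·3 + ½·-1·3² = 58.5 cm; v ends 18 cm/s.
5–9 s: v starts 18 cm/s; Δx = 18·4 + ½·-4·4² = 40 cm; v ends 2 cm/s.
9–15 s: v starts 2 cm/s; Δx = 2·6 + ½·-2·6² = -24 cm; v ends -10 cm/s.
x(15) = -4 + Σ Δx = 88.5 cm.

88.5 cm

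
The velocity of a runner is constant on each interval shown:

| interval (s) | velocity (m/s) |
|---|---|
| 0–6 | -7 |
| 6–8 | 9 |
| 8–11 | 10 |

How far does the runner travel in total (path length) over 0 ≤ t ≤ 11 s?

Distance (not displacement) is the total path length: add the absolute areas under v-t.
0–6 s: |-7| × 6 = 42 m
6–8 s: |9| × 2 = 18 m
8–11 s: |10| × 3 = 30 m
Total distance = 90 m

90 m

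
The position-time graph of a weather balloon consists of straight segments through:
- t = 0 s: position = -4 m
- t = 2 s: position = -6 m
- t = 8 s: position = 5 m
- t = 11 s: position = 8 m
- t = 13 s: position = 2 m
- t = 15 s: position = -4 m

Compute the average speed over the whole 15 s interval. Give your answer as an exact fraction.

28/15 m/s

Average speed = (total path length)/(elapsed time); on a piecewise-linear x-t graph the path length is Σ|Δx|.
0–2 s: |Δx| = |-6 − -4| = 2 m
2–8 s: |Δx| = |5 − -6| = 11 m
8–11 s: |Δx| = |8 − 5| = 3 m
11–13 s: |Δx| = |2 − 8| = 6 m
13–15 s: |Δx| = |-4 − 2| = 6 m
Total path = 28 m; average speed = 28/15 = 28/15 m/s.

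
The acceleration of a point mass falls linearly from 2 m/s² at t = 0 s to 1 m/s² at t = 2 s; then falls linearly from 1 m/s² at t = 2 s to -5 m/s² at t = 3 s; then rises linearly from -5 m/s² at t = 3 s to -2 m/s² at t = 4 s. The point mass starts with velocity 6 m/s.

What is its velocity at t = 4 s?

Δv equals the area under the a-t graph; then v = v₀ + Δv.
0–2 s: ½(2 + 1)(2) = 3 m/s
2–3 s: ½(1 + -5)(1) = -2 m/s
3–4 s: ½(-5 + -2)(1) = -3.5 m/s
Δv = -2.5 m/s, so v(4) = 6 + (-2.5) = 3.5 m/s.

3.5 m/s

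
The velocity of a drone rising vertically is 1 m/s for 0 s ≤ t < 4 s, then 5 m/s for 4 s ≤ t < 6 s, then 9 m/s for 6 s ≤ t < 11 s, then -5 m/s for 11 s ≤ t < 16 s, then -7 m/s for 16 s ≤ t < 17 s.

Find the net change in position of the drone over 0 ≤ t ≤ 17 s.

27 m

Net displacement equals the area under the velocity-time graph (areas below the axis count negative).
0–4 s: 1 × 4 = 4 m
4–6 s: 5 × 2 = 10 m
6–11 s: 9 × 5 = 45 m
11–16 s: -5 × 5 = -25 m
16–17 s: -7 × 1 = -7 m
Net displacement = 27 m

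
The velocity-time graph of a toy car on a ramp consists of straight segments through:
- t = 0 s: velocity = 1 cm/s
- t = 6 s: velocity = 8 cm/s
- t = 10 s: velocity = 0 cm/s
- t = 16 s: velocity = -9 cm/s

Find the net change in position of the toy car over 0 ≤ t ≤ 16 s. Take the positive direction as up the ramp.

Displacement is the signed area under the v-t curve.
0–6 s: ½(1 + 8)(6) = 27 cm
6–10 s: ½(8 + 0)(4) = 16 cm
10–16 s: ½(0 + -9)(6) = -27 cm
Net displacement = 16 cm

16 cm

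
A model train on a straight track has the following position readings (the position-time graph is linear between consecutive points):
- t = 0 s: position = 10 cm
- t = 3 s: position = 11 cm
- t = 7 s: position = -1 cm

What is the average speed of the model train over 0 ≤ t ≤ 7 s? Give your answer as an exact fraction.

Average speed = (total path length)/(elapsed time); on a piecewise-linear x-t graph the path length is Σ|Δx|.
0–3 s: |Δx| = |11 − 10| = 1 cm
3–7 s: |Δx| = |-1 − 11| = 12 cm
Total path = 13 cm; average speed = 13/7 = 13/7 cm/s.

13/7 cm/s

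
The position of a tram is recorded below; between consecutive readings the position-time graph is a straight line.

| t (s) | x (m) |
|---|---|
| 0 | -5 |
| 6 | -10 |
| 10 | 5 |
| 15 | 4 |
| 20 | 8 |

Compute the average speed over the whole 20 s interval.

Average speed = (total path length)/(elapsed time); on a piecewise-linear x-t graph the path length is Σ|Δx|.
0–6 s: |Δx| = |-10 − -5| = 5 m
6–10 s: |Δx| = |5 − -10| = 15 m
10–15 s: |Δx| = |4 − 5| = 1 m
15–20 s: |Δx| = |8 − 4| = 4 m
Total path = 25 m; average speed = 25/20 = 1.25 m/s.

1.25 m/s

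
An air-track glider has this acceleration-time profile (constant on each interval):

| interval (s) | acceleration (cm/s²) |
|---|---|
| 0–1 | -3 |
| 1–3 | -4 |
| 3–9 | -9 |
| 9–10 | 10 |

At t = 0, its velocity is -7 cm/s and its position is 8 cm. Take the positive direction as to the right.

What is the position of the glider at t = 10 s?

-365.5 cm

On each constant-a segment, Δv = aΔt and Δx = v₀Δt + ½aΔt²; chain segment to segment.
0–1 s: v starts -7 cm/s; Δx = -7·1 + ½·-3·1² = -8.5 cm; v ends -10 cm/s.
1–3 s: v starts -10 cm/s; Δx = -10·2 + ½·-4·2² = -28 cm; v ends -18 cm/s.
3–9 s: v starts -18 cm/s; Δx = -18·6 + ½·-9·6² = -270 cm; v ends -72 cm/s.
9–10 s: v starts -72 cm/s; Δx = -72·1 + ½·10·1² = -67 cm; v ends -62 cm/s.
x(10) = 8 + Σ Δx = -365.5 cm.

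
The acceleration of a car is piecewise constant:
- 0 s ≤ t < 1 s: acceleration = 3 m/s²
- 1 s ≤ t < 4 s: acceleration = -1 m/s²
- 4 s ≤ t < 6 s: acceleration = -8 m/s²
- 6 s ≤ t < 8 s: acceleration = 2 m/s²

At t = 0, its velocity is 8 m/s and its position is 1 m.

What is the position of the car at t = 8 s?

On each constant-a segment, Δv = aΔt and Δx = v₀Δt + ½aΔt²; chain segment to segment.
0–1 s: v starts 8 m/s; Δx = 8·1 + ½·3·1² = 9.5 m; v ends 11 m/s.
1–4 s: v starts 11 m/s; Δx = 11·3 + ½·-1·3² = 28.5 m; v ends 8 m/s.
4–6 s: v starts 8 m/s; Δx = 8·2 + ½·-8·2² = 0 m; v ends -8 m/s.
6–8 s: v starts -8 m/s; Δx = -8·2 + ½·2·2² = -12 m; v ends -4 m/s.
x(8) = 1 + Σ Δx = 27 m.

27 m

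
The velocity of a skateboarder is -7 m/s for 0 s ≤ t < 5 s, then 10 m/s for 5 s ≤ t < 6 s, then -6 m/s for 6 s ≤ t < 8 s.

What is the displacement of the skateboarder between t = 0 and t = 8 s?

-37 m

Displacement is the signed area under the v-t curve.
0–5 s: -7 × 5 = -35 m
5–6 s: 10 × 1 = 10 m
6–8 s: -6 × 2 = -12 m
Net displacement = -37 m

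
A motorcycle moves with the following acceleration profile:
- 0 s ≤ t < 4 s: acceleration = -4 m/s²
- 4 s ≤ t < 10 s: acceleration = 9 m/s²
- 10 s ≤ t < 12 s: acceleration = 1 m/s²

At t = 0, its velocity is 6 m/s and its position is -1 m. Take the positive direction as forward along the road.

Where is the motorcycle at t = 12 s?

183 m

On each constant-a segment, Δv = aΔt and Δx = v₀Δt + ½aΔt²; chain segment to segment.
0–4 s: v starts 6 m/s; Δx = 6·4 + ½·-4·4² = -8 m; v ends -10 m/s.
4–10 s: v starts -10 m/s; Δx = -10·6 + ½·9·6² = 102 m; v ends 44 m/s.
10–12 s: v starts 44 m/s; Δx = 44·2 + ½·1·2² = 90 m; v ends 46 m/s.
x(12) = -1 + Σ Δx = 183 m.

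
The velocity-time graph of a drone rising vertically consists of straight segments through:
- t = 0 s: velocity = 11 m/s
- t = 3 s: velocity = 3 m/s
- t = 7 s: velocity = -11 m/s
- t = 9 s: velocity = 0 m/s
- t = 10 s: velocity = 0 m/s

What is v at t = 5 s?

-4 m/s

On 3–7 s the graph is linear from 3 to -11 m/s: v(5) = 3 + (-11 − 3)·(5 − 3)/(7 − 3) = -4 m/s.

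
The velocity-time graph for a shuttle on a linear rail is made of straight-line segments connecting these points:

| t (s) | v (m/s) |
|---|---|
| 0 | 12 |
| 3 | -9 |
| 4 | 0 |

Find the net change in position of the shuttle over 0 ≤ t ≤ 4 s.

Displacement is the signed area under the v-t curve.
0–3 s: ½(12 + -9)(3) = 4.5 m
3–4 s: ½(-9 + 0)(1) = -4.5 m
Net displacement = 0 m

0 m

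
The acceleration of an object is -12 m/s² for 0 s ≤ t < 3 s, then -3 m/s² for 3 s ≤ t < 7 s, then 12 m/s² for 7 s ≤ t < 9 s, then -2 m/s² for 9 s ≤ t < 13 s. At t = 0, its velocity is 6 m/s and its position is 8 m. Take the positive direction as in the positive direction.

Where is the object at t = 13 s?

-320 m

On each constant-a segment, Δv = aΔt and Δx = v₀Δt + ½aΔt²; chain segment to segment.
0–3 s: v starts 6 m/s; Δx = 6·3 + ½·-12·3² = -36 m; v ends -30 m/s.
3–7 s: v starts -30 m/s; Δx = -30·4 + ½·-3·4² = -144 m; v ends -42 m/s.
7–9 s: v starts -42 m/s; Δx = -42·2 + ½·12·2² = -60 m; v ends -18 m/s.
9–13 s: v starts -18 m/s; Δx = -18·4 + ½·-2·4² = -88 m; v ends -26 m/s.
x(13) = 8 + Σ Δx = -320 m.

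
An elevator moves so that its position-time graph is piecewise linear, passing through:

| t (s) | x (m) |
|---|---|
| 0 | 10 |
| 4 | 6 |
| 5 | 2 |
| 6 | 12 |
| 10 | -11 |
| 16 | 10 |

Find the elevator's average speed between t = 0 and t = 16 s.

3.875 m/s

Average speed = (total path length)/(elapsed time); on a piecewise-linear x-t graph the path length is Σ|Δx|.
0–4 s: |Δx| = |6 − 10| = 4 m
4–5 s: |Δx| = |2 − 6| = 4 m
5–6 s: |Δx| = |12 − 2| = 10 m
6–10 s: |Δx| = |-11 − 12| = 23 m
10–16 s: |Δx| = |10 − -11| = 21 m
Total path = 62 m; average speed = 62/16 = 3.875 m/s.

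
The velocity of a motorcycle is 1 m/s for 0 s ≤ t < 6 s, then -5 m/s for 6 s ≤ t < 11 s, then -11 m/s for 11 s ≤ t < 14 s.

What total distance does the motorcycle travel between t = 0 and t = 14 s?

64 m

Distance (not displacement) is the total path length: add the absolute areas under v-t.
0–6 s: |1| × 6 = 6 m
6–11 s: |-5| × 5 = 25 m
11–14 s: |-11| × 3 = 33 m
Total distance = 64 m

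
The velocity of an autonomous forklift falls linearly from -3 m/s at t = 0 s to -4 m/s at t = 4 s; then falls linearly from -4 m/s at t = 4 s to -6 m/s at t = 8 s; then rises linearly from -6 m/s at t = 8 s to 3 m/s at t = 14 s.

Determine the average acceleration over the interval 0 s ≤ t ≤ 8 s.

-0.375 m/s²

Average acceleration = Δv/Δt = (-6 − -3)/(8 − 0) = -0.375 m/s².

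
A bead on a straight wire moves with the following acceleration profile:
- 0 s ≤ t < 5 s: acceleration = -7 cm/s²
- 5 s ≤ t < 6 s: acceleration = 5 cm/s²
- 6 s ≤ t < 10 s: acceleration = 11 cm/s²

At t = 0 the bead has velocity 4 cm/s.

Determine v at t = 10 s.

18 cm/s

Δv equals the area under the a-t graph; then v = v₀ + Δv.
0–5 s: -7 × 5 = -35 cm/s
5–6 s: 5 × 1 = 5 cm/s
6–10 s: 11 × 4 = 44 cm/s
Δv = 14 cm/s, so v(10) = 4 + (14) = 18 cm/s.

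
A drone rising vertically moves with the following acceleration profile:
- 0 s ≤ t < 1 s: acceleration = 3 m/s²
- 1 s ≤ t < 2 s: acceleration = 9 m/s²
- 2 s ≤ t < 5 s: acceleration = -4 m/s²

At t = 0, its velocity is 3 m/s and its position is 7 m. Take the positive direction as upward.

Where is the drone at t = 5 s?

On each constant-a segment, Δv = aΔt and Δx = v₀Δt + ½aΔt²; chain segment to segment.
0–1 s: v starts 3 m/s; Δx = 3·1 + ½·3·1² = 4.5 m; v ends 6 m/s.
1–2 s: v starts 6 m/s; Δx = 6·1 + ½·9·1² = 10.5 m; v ends 15 m/s.
2–5 s: v starts 15 m/s; Δx = 15·3 + ½·-4·3² = 27 m; v ends 3 m/s.
x(5) = 7 + Σ Δx = 49 m.

49 m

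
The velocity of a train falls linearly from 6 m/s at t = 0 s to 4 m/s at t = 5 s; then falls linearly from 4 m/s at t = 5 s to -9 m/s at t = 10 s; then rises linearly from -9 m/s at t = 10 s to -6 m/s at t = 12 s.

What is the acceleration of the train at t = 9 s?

Acceleration is the slope of the v-t graph on 5–10 s: (-9 − 4)/(10 − 5) = -2.6 m/s².

-2.6 m/s²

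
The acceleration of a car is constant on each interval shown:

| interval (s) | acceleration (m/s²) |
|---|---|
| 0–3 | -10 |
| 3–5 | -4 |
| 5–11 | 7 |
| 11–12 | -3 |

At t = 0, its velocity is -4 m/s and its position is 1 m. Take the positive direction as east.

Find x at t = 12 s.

On each constant-a segment, Δv = aΔt and Δx = v₀Δt + ½aΔt²; chain segment to segment.
0–3 s: v starts -4 m/s; Δx = -4·3 + ½·-10·3² = -57 m; v ends -34 m/s.
3–5 s: v starts -34 m/s; Δx = -34·2 + ½·-4·2² = -76 m; v ends -42 m/s.
5–11 s: v starts -42 m/s; Δx = -42·6 + ½·7·6² = -126 m; v ends 0 m/s.
11–12 s: v starts 0 m/s; Δx = 0·1 + ½·-3·1² = -1.5 m; v ends -3 m/s.
x(12) = 1 + Σ Δx = -259.5 m.

-259.5 m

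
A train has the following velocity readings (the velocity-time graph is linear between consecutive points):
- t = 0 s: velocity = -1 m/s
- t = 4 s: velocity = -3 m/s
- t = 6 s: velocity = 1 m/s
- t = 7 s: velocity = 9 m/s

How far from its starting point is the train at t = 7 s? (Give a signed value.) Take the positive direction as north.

Displacement is the signed area under the v-t curve.
0–4 s: ½(-1 + -3)(4) = -8 m
4–6 s: ½(-3 + 1)(2) = -2 m
6–7 s: ½(1 + 9)(1) = 5 m
Net displacement = -5 m

-5 m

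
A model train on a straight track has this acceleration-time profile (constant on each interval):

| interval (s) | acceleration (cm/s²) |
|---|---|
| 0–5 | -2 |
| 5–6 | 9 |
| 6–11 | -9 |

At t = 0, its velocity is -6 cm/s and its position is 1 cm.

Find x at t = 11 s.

On each constant-a segment, Δv = aΔt and Δx = v₀Δt + ½aΔt²; chain segment to segment.
0–5 s: v starts -6 cm/s; Δx = -6·5 + ½·-2·5² = -55 cm; v ends -16 cm/s.
5–6 s: v starts -16 cm/s; Δx = -16·1 + ½·9·1² = -11.5 cm; v ends -7 cm/s.
6–11 s: v starts -7 cm/s; Δx = -7·5 + ½·-9·5² = -147.5 cm; v ends -52 cm/s.
x(11) = 1 + Σ Δx = -213 cm.

-213 cm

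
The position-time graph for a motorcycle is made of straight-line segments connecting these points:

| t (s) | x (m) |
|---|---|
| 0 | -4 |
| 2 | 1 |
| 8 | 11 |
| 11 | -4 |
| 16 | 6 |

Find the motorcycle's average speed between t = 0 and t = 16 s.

2.5 m/s

Average speed = (total path length)/(elapsed time); on a piecewise-linear x-t graph the path length is Σ|Δx|.
0–2 s: |Δx| = |1 − -4| = 5 m
2–8 s: |Δx| = |11 − 1| = 10 m
8–11 s: |Δx| = |-4 − 11| = 15 m
11–16 s: |Δx| = |6 − -4| = 10 m
Total path = 40 m; average speed = 40/16 = 2.5 m/s.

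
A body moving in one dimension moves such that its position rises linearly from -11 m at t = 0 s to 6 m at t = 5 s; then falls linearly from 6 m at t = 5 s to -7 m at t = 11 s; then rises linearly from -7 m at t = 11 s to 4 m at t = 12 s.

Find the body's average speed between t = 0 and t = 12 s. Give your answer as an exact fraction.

41/12 m/s

Average speed = (total path length)/(elapsed time); on a piecewise-linear x-t graph the path length is Σ|Δx|.
0–5 s: |Δx| = |6 − -11| = 17 m
5–11 s: |Δx| = |-7 − 6| = 13 m
11–12 s: |Δx| = |4 − -7| = 11 m
Total path = 41 m; average speed = 41/12 = 41/12 m/s.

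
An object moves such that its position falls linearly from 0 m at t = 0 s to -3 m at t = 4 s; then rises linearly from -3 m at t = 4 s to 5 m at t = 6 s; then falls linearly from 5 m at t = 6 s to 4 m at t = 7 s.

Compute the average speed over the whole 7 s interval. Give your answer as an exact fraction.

Average speed = (total path length)/(elapsed time); on a piecewise-linear x-t graph the path length is Σ|Δx|.
0–4 s: |Δx| = |-3 − 0| = 3 m
4–6 s: |Δx| = |5 − -3| = 8 m
6–7 s: |Δx| = |4 − 5| = 1 m
Total path = 12 m; average speed = 12/7 = 12/7 m/s.

12/7 m/s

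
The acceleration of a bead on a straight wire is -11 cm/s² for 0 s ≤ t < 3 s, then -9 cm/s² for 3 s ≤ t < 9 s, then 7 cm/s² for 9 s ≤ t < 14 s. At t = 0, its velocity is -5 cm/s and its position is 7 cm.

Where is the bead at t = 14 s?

-820 cm

On each constant-a segment, Δv = aΔt and Δx = v₀Δt + ½aΔt²; chain segment to segment.
0–3 s: v starts -5 cm/s; Δx = -5·3 + ½·-11·3² = -64.5 cm; v ends -38 cm/s.
3–9 s: v starts -38 cm/s; Δx = -38·6 + ½·-9·6² = -390 cm; v ends -92 cm/s.
9–14 s: v starts -92 cm/s; Δx = -92·5 + ½·7·5² = -372.5 cm; v ends -57 cm/s.
x(14) = 7 + Σ Δx = -820 cm.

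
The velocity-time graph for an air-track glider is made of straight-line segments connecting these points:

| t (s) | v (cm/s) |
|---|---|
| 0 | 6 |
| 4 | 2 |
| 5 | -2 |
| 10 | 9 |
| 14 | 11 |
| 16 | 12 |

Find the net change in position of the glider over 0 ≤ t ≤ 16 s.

96.5 cm

Net displacement equals the area under the velocity-time graph (areas below the axis count negative).
0–4 s: ½(6 + 2)(4) = 16 cm
4–5 s: ½(2 + -2)(1) = 0 cm
5–10 s: ½(-2 + 9)(5) = 17.5 cm
10–14 s: ½(9 + 11)(4) = 40 cm
14–16 s: ½(11 + 12)(2) = 23 cm
Net displacement = 96.5 cm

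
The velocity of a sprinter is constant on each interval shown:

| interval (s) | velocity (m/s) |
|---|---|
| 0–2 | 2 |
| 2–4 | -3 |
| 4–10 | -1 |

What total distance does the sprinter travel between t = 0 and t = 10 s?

16 m

Total distance travelled is ∫|v| dt — sum the magnitudes of each area piece.
0–2 s: |2| × 2 = 4 m
2–4 s: |-3| × 2 = 6 m
4–10 s: |-1| × 6 = 6 m
Total distance = 16 m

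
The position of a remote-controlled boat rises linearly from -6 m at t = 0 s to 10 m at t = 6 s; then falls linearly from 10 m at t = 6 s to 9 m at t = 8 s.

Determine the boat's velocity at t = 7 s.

-0.5 m/s

Velocity is the slope of the x-t graph on 6–8 s: (9 − 10)/(8 − 6) = -0.5 m/s.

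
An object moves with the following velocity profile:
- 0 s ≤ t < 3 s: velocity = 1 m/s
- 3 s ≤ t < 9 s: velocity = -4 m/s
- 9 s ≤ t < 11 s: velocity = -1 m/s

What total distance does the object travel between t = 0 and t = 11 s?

29 m

Distance (not displacement) is the total path length: add the absolute areas under v-t.
0–3 s: |1| × 3 = 3 m
3–9 s: |-4| × 6 = 24 m
9–11 s: |-1| × 2 = 2 m
Total distance = 29 m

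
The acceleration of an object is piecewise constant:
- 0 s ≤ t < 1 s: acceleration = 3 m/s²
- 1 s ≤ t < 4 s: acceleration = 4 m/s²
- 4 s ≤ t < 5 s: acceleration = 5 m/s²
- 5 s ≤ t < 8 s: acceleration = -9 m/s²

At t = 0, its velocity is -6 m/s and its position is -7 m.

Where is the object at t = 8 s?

10.5 m

On each constant-a segment, Δv = aΔt and Δx = v₀Δt + ½aΔt²; chain segment to segment.
0–1 s: v starts -6 m/s; Δx = -6·1 + ½·3·1² = -4.5 m; v ends -3 m/s.
1–4 s: v starts -3 m/s; Δx = -3·3 + ½·4·3² = 9 m; v ends 9 m/s.
4–5 s: v starts 9 m/s; Δx = 9·1 + ½·5·1² = 11.5 m; v ends 14 m/s.
5–8 s: v starts 14 m/s; Δx = 14·3 + ½·-9·3² = 1.5 m; v ends -13 m/s.
x(8) = -7 + Σ Δx = 10.5 m.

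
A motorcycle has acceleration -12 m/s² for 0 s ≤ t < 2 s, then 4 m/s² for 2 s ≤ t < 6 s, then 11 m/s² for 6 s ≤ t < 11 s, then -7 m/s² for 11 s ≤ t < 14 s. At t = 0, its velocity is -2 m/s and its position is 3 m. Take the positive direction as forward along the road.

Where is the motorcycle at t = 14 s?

On each constant-a segment, Δv = aΔt and Δx = v₀Δt + ½aΔt²; chain segment to segment.
0–2 s: v starts -2 m/s; Δx = -2·2 + ½·-12·2² = -28 m; v ends -26 m/s.
2–6 s: v starts -26 m/s; Δx = -26·4 + ½·4·4² = -72 m; v ends -10 m/s.
6–11 s: v starts -10 m/s; Δx = -10·5 + ½·11·5² = 87.5 m; v ends 45 m/s.
11–14 s: v starts 45 m/s; Δx = 45·3 + ½·-7·3² = 103.5 m; v ends 24 m/s.
x(14) = 3 + Σ Δx = 94 m.

94 m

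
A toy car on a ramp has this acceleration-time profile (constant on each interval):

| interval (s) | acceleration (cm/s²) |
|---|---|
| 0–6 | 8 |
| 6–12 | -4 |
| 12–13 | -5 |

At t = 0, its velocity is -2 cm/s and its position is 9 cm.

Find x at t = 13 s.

On each constant-a segment, Δv = aΔt and Δx = v₀Δt + ½aΔt²; chain segment to segment.
0–6 s: v starts -2 cm/s; Δx = -2·6 + ½·8·6² = 132 cm; v ends 46 cm/s.
6–12 s: v starts 46 cm/s; Δx = 46·6 + ½·-4·6² = 204 cm; v ends 22 cm/s.
12–13 s: v starts 22 cm/s; Δx = 22·1 + ½·-5·1² = 19.5 cm; v ends 17 cm/s.
x(13) = 9 + Σ Δx = 364.5 cm.

364.5 cm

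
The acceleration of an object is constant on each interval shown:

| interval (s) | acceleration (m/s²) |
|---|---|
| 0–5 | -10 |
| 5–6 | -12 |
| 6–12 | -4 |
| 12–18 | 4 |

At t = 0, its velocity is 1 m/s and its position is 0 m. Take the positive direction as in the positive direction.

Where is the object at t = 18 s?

On each constant-a segment, Δv = aΔt and Δx = v₀Δt + ½aΔt²; chain segment to segment.
0–5 s: v starts 1 m/s; Δx = 1·5 + ½·-10·5² = -120 m; v ends -49 m/s.
5–6 s: v starts -49 m/s; Δx = -49·1 + ½·-12·1² = -55 m; v ends -61 m/s.
6–12 s: v starts -61 m/s; Δx = -61·6 + ½·-4·6² = -438 m; v ends -85 m/s.
12–18 s: v starts -85 m/s; Δx = -85·6 + ½·4·6² = -438 m; v ends -61 m/s.
x(18) = 0 + Σ Δx = -1051 m.

-1051 m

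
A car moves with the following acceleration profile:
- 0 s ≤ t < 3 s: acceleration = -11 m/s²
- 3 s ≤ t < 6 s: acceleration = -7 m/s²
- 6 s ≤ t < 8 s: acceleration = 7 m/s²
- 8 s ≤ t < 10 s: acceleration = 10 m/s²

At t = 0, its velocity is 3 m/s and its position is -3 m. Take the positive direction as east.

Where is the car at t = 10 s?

-307 m

On each constant-a segment, Δv = aΔt and Δx = v₀Δt + ½aΔt²; chain segment to segment.
0–3 s: v starts 3 m/s; Δx = 3·3 + ½·-11·3² = -40.5 m; v ends -30 m/s.
3–6 s: v starts -30 m/s; Δx = -30·3 + ½·-7·3² = -121.5 m; v ends -51 m/s.
6–8 s: v starts -51 m/s; Δx = -51·2 + ½·7·2² = -88 m; v ends -37 m/s.
8–10 s: v starts -37 m/s; Δx = -37·2 + ½·10·2² = -54 m; v ends -17 m/s.
x(10) = -3 + Σ Δx = -307 m.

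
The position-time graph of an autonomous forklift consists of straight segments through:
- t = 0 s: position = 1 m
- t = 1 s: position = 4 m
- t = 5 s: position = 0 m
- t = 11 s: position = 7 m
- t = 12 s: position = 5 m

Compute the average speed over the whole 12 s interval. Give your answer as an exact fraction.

Average speed = (total path length)/(elapsed time); on a piecewise-linear x-t graph the path length is Σ|Δx|.
0–1 s: |Δx| = |4 − 1| = 3 m
1–5 s: |Δx| = |0 − 4| = 4 m
5–11 s: |Δx| = |7 − 0| = 7 m
11–12 s: |Δx| = |5 − 7| = 2 m
Total path = 16 m; average speed = 16/12 = 4/3 m/s.

4/3 m/s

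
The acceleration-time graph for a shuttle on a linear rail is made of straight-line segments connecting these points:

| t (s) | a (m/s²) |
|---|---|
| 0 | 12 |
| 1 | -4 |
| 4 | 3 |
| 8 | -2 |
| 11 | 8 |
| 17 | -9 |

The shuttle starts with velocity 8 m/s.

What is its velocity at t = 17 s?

Δv equals the area under the a-t graph; then v = v₀ + Δv.
0–1 s: ½(12 + -4)(1) = 4 m/s
1–4 s: ½(-4 + 3)(3) = -1.5 m/s
4–8 s: ½(3 + -2)(4) = 2 m/s
8–11 s: ½(-2 + 8)(3) = 9 m/s
11–17 s: ½(8 + -9)(6) = -3 m/s
Δv = 10.5 m/s, so v(17) = 8 + (10.5) = 18.5 m/s.

18.5 m/s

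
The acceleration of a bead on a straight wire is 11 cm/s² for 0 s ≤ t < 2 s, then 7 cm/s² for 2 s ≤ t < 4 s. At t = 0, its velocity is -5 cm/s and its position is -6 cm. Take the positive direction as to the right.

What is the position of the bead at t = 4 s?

54 cm

On each constant-a segment, Δv = aΔt and Δx = v₀Δt + ½aΔt²; chain segment to segment.
0–2 s: v starts -5 cm/s; Δx = -5·2 + ½·11·2² = 12 cm; v ends 17 cm/s.
2–4 s: v starts 17 cm/s; Δx = 17·2 + ½·7·2² = 48 cm; v ends 31 cm/s.
x(4) = -6 + Σ Δx = 54 cm.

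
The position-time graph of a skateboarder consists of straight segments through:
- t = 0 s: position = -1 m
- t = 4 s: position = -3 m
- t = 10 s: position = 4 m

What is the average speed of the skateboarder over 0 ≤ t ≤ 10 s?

0.9 m/s

Average speed = (total path length)/(elapsed time); on a piecewise-linear x-t graph the path length is Σ|Δx|.
0–4 s: |Δx| = |-3 − -1| = 2 m
4–10 s: |Δx| = |4 − -3| = 7 m
Total path = 9 m; average speed = 9/10 = 0.9 m/s.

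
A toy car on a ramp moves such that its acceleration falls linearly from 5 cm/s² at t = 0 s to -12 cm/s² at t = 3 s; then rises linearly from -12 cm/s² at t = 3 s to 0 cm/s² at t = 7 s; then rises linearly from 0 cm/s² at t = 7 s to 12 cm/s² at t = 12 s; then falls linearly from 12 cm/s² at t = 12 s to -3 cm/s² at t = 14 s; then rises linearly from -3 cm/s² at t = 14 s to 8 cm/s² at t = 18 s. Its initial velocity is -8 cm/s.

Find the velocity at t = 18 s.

Δv equals the area under the a-t graph; then v = v₀ + Δv.
0–3 s: ½(5 + -12)(3) = -10.5 cm/s
3–7 s: ½(-12 + 0)(4) = -24 cm/s
7–12 s: ½(0 + 12)(5) = 30 cm/s
12–14 s: ½(12 + -3)(2) = 9 cm/s
14–18 s: ½(-3 + 8)(4) = 10 cm/s
Δv = 14.5 cm/s, so v(18) = -8 + (14.5) = 6.5 cm/s.

6.5 cm/s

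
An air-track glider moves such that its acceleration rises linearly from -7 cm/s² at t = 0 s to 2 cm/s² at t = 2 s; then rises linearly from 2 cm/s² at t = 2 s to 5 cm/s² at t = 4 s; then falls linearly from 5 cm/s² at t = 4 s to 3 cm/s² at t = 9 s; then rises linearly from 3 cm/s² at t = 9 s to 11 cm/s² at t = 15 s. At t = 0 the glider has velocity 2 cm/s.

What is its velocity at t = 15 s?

Δv equals the area under the a-t graph; then v = v₀ + Δv.
0–2 s: ½(-7 + 2)(2) = -5 cm/s
2–4 s: ½(2 + 5)(2) = 7 cm/s
4–9 s: ½(5 + 3)(5) = 20 cm/s
9–15 s: ½(3 + 11)(6) = 42 cm/s
Δv = 64 cm/s, so v(15) = 2 + (64) = 66 cm/s.

66 cm/s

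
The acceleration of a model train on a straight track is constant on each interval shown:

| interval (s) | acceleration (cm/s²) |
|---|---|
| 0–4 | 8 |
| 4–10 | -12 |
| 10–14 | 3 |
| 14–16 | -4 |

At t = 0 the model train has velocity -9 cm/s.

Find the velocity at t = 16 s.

-45 cm/s

Δv equals the area under the a-t graph; then v = v₀ + Δv.
0–4 s: 8 × 4 = 32 cm/s
4–10 s: -12 × 6 = -72 cm/s
10–14 s: 3 × 4 = 12 cm/s
14–16 s: -4 × 2 = -8 cm/s
Δv = -36 cm/s, so v(16) = -9 + (-36) = -45 cm/s.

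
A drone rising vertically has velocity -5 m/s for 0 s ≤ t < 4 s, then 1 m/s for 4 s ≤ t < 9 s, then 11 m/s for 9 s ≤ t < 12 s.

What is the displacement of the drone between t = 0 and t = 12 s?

18 m

Displacement is the signed area under the v-t curve.
0–4 s: -5 × 4 = -20 m
4–9 s: 1 × 5 = 5 m
9–12 s: 11 × 3 = 33 m
Net displacement = 18 m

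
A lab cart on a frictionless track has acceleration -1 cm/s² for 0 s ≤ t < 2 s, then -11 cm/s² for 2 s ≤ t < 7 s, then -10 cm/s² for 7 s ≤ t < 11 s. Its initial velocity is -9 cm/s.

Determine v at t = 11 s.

-106 cm/s

Δv equals the area under the a-t graph; then v = v₀ + Δv.
0–2 s: -1 × 2 = -2 cm/s
2–7 s: -11 × 5 = -55 cm/s
7–11 s: -10 × 4 = -40 cm/s
Δv = -97 cm/s, so v(11) = -9 + (-97) = -106 cm/s.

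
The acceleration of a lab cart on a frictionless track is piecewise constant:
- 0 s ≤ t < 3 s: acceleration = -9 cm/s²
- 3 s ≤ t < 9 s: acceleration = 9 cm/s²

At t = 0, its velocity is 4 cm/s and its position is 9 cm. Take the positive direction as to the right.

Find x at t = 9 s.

4.5 cm

On each constant-a segment, Δv = aΔt and Δx = v₀Δt + ½aΔt²; chain segment to segment.
0–3 s: v starts 4 cm/s; Δx = 4·3 + ½·-9·3² = -28.5 cm; v ends -23 cm/s.
3–9 s: v starts -23 cm/s; Δx = -23·6 + ½·9·6² = 24 cm; v ends 31 cm/s.
x(9) = 9 + Σ Δx = 4.5 cm.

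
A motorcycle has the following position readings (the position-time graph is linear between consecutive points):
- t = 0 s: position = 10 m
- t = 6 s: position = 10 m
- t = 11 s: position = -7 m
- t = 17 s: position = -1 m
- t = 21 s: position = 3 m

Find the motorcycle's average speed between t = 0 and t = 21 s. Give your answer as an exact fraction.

9/7 m/s

Average speed = (total path length)/(elapsed time); on a piecewise-linear x-t graph the path length is Σ|Δx|.
0–6 s: |Δx| = |10 − 10| = 0 m
6–11 s: |Δx| = |-7 − 10| = 17 m
11–17 s: |Δx| = |-1 − -7| = 6 m
17–21 s: |Δx| = |3 − -1| = 4 m
Total path = 27 m; average speed = 27/21 = 9/7 m/s.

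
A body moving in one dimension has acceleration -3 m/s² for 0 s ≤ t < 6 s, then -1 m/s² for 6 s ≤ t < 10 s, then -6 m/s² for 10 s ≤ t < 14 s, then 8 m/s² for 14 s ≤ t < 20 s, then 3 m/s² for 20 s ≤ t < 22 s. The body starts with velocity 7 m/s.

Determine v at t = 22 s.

Δv equals the area under the a-t graph; then v = v₀ + Δv.
0–6 s: -3 × 6 = -18 m/s
6–10 s: -1 × 4 = -4 m/s
10–14 s: -6 × 4 = -24 m/s
14–20 s: 8 × 6 = 48 m/s
20–22 s: 3 × 2 = 6 m/s
Δv = 8 m/s, so v(22) = 7 + (8) = 15 m/s.

15 m/s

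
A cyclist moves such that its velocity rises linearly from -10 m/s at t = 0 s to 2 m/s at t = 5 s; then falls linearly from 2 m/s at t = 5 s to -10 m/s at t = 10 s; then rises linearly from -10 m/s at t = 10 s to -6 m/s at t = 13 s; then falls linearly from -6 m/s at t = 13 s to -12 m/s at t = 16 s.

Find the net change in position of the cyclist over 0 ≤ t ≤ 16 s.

Net displacement equals the area under the velocity-time graph (areas below the axis count negative).
0–5 s: ½(-10 + 2)(5) = -20 m
5–10 s: ½(2 + -10)(5) = -20 m
10–13 s: ½(-10 + -6)(3) = -24 m
13–16 s: ½(-6 + -12)(3) = -27 m
Net displacement = -91 m

-91 m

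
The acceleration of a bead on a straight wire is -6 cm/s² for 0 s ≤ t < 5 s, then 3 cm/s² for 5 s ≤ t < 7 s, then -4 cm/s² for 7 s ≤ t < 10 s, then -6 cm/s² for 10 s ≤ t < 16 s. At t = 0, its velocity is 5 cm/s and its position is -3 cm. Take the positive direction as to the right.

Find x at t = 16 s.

On each constant-a segment, Δv = aΔt and Δx = v₀Δt + ½aΔt²; chain segment to segment.
0–5 s: v starts 5 cm/s; Δx = 5·5 + ½·-6·5² = -50 cm; v ends -25 cm/s.
5–7 s: v starts -25 cm/s; Δx = -25·2 + ½·3·2² = -44 cm; v ends -19 cm/s.
7–10 s: v starts -19 cm/s; Δx = -19·3 + ½·-4·3² = -75 cm; v ends -31 cm/s.
10–16 s: v starts -31 cm/s; Δx = -31·6 + ½·-6·6² = -294 cm; v ends -67 cm/s.
x(16) = -3 + Σ Δx = -466 cm.

-466 cm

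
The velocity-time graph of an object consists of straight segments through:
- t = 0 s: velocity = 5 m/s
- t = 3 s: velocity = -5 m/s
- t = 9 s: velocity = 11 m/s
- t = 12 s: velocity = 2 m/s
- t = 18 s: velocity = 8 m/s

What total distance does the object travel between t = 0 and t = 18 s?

Distance (not displacement) is the total path length: add the absolute areas under v-t.
0–3 s: v = 0 at t = 1.5 s; triangle areas 3.75 + 3.75 = 7.5 m
3–9 s: v = 0 at t = 4.875 s; triangle areas 4.6875 + 22.6875 = 27.375 m
9–12 s: |½(11 + 2)(3)| = 19.5 m
12–18 s: |½(2 + 8)(6)| = 30 m
Total distance = 84.375 m

84.375 m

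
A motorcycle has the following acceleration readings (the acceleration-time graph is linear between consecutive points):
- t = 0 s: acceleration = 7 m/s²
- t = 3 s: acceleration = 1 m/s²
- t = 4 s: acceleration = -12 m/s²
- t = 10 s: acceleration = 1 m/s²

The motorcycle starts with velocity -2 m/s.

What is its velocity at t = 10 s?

-28.5 m/s

Δv equals the area under the a-t graph; then v = v₀ + Δv.
0–3 s: ½(7 + 1)(3) = 12 m/s
3–4 s: ½(1 + -12)(1) = -5.5 m/s
4–10 s: ½(-12 + 1)(6) = -33 m/s
Δv = -26.5 m/s, so v(10) = -2 + (-26.5) = -28.5 m/s.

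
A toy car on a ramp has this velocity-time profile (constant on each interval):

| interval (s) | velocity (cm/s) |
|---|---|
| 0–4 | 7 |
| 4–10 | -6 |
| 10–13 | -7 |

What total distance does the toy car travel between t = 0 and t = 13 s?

Distance (not displacement) is the total path length: add the absolute areas under v-t.
0–4 s: |7| × 4 = 28 cm
4–10 s: |-6| × 6 = 36 cm
10–13 s: |-7| × 3 = 21 cm
Total distance = 85 cm

85 cm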